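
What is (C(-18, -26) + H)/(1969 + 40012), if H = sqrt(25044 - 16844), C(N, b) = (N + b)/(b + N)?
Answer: 1/41981 + 10*sqrt(82)/41981 ≈ 0.0021808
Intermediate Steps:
C(N, b) = 1 (C(N, b) = (N + b)/(N + b) = 1)
H = 10*sqrt(82) (H = sqrt(8200) = 10*sqrt(82) ≈ 90.554)
(C(-18, -26) + H)/(1969 + 40012) = (1 + 10*sqrt(82))/(1969 + 40012) = (1 + 10*sqrt(82))/41981 = (1 + 10*sqrt(82))*(1/41981) = 1/41981 + 10*sqrt(82)/41981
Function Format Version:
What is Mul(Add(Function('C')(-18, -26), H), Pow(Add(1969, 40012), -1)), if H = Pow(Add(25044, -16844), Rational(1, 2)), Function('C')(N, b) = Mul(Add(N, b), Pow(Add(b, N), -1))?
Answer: Add(Rational(1, 41981), Mul(Rational(10, 41981), Pow(82, Rational(1, 2)))) ≈ 0.0021808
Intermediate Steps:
Function('C')(N, b) = 1 (Function('C')(N, b) = Mul(Add(N, b), Pow(Add(N, b), -1)) = 1)
H = Mul(10, Pow(82, Rational(1, 2))) (H = Pow(8200, Rational(1, 2)) = Mul(10, Pow(82, Rational(1, 2))) ≈ 90.554)
Mul(Add(Function('C')(-18, -26), H), Pow(Add(1969, 40012), -1)) = Mul(Add(1, Mul(10, Pow(82, Rational(1, 2)))), Pow(Add(1969, 40012), -1)) = Mul(Add(1, Mul(10, Pow(82, Rational(1, 2)))), Pow(41981, -1)) = Mul(Add(1, Mul(10, Pow(82, Rational(1, 2)))), Rational(1, 41981)) = Add(Rational(1, 41981), Mul(Rational(10, 41981), Pow(82, Rational(1, 2))))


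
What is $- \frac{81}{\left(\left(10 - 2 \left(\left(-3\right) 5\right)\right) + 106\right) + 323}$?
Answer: $- \frac{81}{469} \approx -0.17271$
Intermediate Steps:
$- \frac{81}{\left(\left(10 - 2 \left(\left(-3\right) 5\right)\right) + 106\right) + 323} = - \frac{81}{\left(\left(10 - -30\right) + 106\right) + 323} = - \frac{81}{\left(\left(10 + 30\right) + 106\right) + 323} = - \frac{81}{\left(40 + 106\right) + 323} = - \frac{81}{146 + 323} = - \frac{81}{469}$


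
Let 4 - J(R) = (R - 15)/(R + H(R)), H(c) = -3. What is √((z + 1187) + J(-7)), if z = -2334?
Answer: I*√28630/5 ≈ 33.841*I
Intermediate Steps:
J(R) = 4 - (-15 + R)/(-3 + R) (J(R) = 4 - (R - 15)/(R - 3) = 4 - (-15 + R)/(-3 + R))
√((z + 1187) + J(-7)) = √((-2334 + 1187) + 3*(1 - 7)/(-3 - 7)) = √(-1147 + 3*(-6)/(-10)) = √(-1147 + 3*(-⅒)*(-6)) = √(-1147 + 9/5) = √(-5726/5) = I*√28630/5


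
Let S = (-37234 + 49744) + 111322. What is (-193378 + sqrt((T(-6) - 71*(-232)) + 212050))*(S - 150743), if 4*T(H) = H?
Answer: 5203995358 - 26911*sqrt(914082)/2 ≈ 5.1911e+9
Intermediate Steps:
T(H) = H/4
S = 123832 (S = 12510 + 111322 = 123832)
(-193378 + sqrt((T(-6) - 71*(-232)) + 212050))*(S - 150743) = (-193378 + sqrt(((1/4)*(-6) - 71*(-232)) + 212050))*(123832 - 150743) = (-193378 + sqrt((-3/2 + 16472) + 212050))*(-26911) = (-193378 + sqrt(32941/2 + 212050))*(-26911) = (-193378 + sqrt(457041/2))*(-26911) = (-193378 + sqrt(914082)/2)*(-26911) = 5203995358 - 26911*sqrt(914082)/2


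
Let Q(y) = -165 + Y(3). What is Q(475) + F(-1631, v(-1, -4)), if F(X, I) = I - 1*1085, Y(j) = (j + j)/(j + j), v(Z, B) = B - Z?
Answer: -1252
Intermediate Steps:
Y(j) = 1 (Y(j) = (2*j)/((2*j)) = (2*j)*(1/(2*j)) = 1)
F(X, I) = -1085 + I (F(X, I) = I - 1085 = -1085 + I)
Q(y) = -164 (Q(y) = -165 + 1 = -164)
Q(475) + F(-1631, v(-1, -4)) = -164 + (-1085 + (-4 - 1*(-1))) = -164 + (-1085 + (-4 + 1)) = -164 + (-1085 - 3) = -164 - 1088 = -1252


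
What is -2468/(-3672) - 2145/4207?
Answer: 626609/3862026 ≈ 0.16225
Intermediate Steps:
-2468/(-3672) - 2145/4207 = -2468*(-1/3672) - 2145*1/4207 = 617/918 - 2145/4207 = 626609/3862026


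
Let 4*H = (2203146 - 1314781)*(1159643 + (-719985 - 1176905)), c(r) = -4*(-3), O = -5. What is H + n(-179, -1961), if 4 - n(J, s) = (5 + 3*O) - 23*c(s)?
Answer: -654944429995/4 ≈ -1.6374e+11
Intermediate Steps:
c(r) = 12
H = -654944431155/4 (H = ((2203146 - 1314781)*(1159643 + (-719985 - 1176905)))/4 = (888365*(1159643 - 1896890))/4 = (888365*(-737247))/4 = (1/4)*(-654944431155) = -654944431155/4 ≈ -1.6374e+11)
n(J, s) = 290 (n(J, s) = 4 - ((5 + 3*(-5)) - 23*12) = 4 - ((5 - 15) - 276) = 4 - (-10 - 276) = 4 - 1*(-286) = 4 + 286 = 290)
H + n(-179, -1961) = -654944431155/4 + 290 = -654944429995/4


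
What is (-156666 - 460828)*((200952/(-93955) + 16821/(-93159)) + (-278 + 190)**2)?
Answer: -4649114032427996662/972528205 ≈ -4.7804e+9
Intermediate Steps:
(-156666 - 460828)*((200952/(-93955) + 16821/(-93159)) + (-278 + 190)**2) = -617494*((200952*(-1/93955) + 16821*(-1/93159)) + (-88)**2) = -617494*((-200952/93955 - 1869/10351) + 7744) = -617494*(-2255656047/972528205 + 7744) = -617494*7529002763473/972528205 = -4649114032427996662/972528205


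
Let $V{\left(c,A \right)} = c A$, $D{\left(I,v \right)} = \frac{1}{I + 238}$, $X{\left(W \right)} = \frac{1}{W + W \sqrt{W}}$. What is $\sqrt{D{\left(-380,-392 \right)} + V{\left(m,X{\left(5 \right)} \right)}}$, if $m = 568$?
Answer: $\frac{\sqrt{57262210 - 3550 \sqrt{5}}}{710 \sqrt{1 + \sqrt{5}}} \approx 5.9243$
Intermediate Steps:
$X{\left(W \right)} = \frac{1}{W + W^{\frac{3}{2}}}$
$D{\left(I,v \right)} = \frac{1}{238 + I}$
$V{\left(c,A \right)} = A c$
$\sqrt{D{\left(-380,-392 \right)} + V{\left(m,X{\left(5 \right)} \right)}} = \sqrt{\frac{1}{238 - 380} + \frac{1}{5 + 5^{\frac{3}{2}}} \cdot 568} = \sqrt{\frac{1}{-142} + \frac{1}{5 + 5 \sqrt{5}} \cdot 568} = \sqrt{- \frac{1}{142} + \frac{568}{5 + 5 \sqrt{5}}}$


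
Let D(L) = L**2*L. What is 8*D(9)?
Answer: 5832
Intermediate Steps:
D(L) = L**3
8*D(9) = 8*9**3 = 8*729 = 5832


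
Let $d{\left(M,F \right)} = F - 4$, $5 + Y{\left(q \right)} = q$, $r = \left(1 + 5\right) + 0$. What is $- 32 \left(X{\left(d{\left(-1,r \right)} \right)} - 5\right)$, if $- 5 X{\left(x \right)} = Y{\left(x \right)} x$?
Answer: $\frac{608}{5} \approx 121.6$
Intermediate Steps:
$r = 6$ ($r = 6 + 0 = 6$)
$Y{\left(q \right)} = -5 + q$
$d{\left(M,F \right)} = -4 + F$
$X{\left(x \right)} = - \frac{x \left(-5 + x\right)}{5}$ ($X{\left(x \right)} = - \frac{\left(-5 + x\right) x}{5} = - \frac{x \left(-5 + x\right)}{5}$)
$- 32 \left(X{\left(d{\left(-1,r \right)} \right)} - 5\right) = - 32 \left(\frac{\left(-4 + 6\right) \left(5 - \left(-4 + 6\right)\right)}{5} - 5\right) = - 32 \left(\frac{1}{5} \cdot 2 \left(5 - 2\right) - 5\right) = - 32 \left(\frac{1}{5} \cdot 2 \cdot 3 - 5\right) = - 32 \left(\frac{6}{5} - 5\right) = \left(-32\right) \left(- \frac{19}{5}\right) = \frac{608}{5}$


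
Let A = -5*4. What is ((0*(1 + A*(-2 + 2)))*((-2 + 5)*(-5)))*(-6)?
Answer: 0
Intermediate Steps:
A = -20
((0*(1 + A*(-2 + 2)))*((-2 + 5)*(-5)))*(-6) = ((0*(1 - 20*(-2 + 2)))*((-2 + 5)*(-5)))*(-6) = ((0*(1 - 20*0))*(3*(-5)))*(-6) = ((0*(1 + 0))*(-15))*(-6) = ((0*1)*(-15))*(-6) = (0*(-15))*(-6) = 0*(-6) = 0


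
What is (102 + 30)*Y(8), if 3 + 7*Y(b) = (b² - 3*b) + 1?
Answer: 5016/7 ≈ 716.57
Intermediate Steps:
Y(b) = -2/7 - 3*b/7 + b²/7 (Y(b) = -3/7 + ((b² - 3*b) + 1)/7 = -3/7 + (1 + b² - 3*b)/7 = -3/7 + (⅐ - 3*b/7 + b²/7) = -2/7 - 3*b/7 + b²/7)
(102 + 30)*Y(8) = (102 + 30)*(-2/7 - 3/7*8 + (⅐)*8²) = 132*(-2/7 - 24/7 + (⅐)*64) = 132*(-2/7 - 24/7 + 64/7) = 132*(38/7) = 5016/7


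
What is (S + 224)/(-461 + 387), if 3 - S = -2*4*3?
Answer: -251/74 ≈ -3.3919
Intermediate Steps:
S = 27 (S = 3 - (-2*4)*3 = 3 - (-8)*3 = 3 - 1*(-24) = 3 + 24 = 27)
(S + 224)/(-461 + 387) = (27 + 224)/(-461 + 387) = 251/(-74) = 251*(-1/74) = -251/74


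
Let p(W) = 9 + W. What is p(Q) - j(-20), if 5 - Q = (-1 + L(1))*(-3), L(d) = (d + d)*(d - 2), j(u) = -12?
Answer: 17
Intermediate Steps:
L(d) = 2*d*(-2 + d) (L(d) = (2*d)*(-2 + d) = 2*d*(-2 + d))
Q = -4 (Q = 5 - (-1 + 2*1*(-2 + 1))*(-3) = 5 - (-1 + 2*1*(-1))*(-3) = 5 - (-1 - 2)*(-3) = 5 - (-3)*(-3) = 5 - 1*9 = 5 - 9 = -4)
p(Q) - j(-20) = (9 - 4) - 1*(-12) = 5 + 12 = 17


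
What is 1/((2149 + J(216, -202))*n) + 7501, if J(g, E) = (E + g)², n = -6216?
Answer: 109338476519/14576520 ≈ 7501.0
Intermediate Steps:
1/((2149 + J(216, -202))*n) + 7501 = 1/((2149 + (-202 + 216)²)*(-6216)) + 7501 = -1/6216/(2149 + 14²) + 7501 = -1/6216/(2149 + 196) + 7501 = -1/6216/2345 + 7501 = (1/2345)*(-1/6216) + 7501 = -1/14576520 + 7501 = 109338476519/14576520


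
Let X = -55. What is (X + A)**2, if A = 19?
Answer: 1296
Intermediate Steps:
(X + A)**2 = (-55 + 19)**2 = (-36)**2 = 1296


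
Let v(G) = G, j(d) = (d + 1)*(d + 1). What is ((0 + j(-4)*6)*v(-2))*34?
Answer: -3672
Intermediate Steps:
j(d) = (1 + d)² (j(d) = (1 + d)*(1 + d) = (1 + d)²)
((0 + j(-4)*6)*v(-2))*34 = ((0 + (1 - 4)²*6)*(-2))*34 = ((0 + (-3)²*6)*(-2))*34 = ((0 + 9*6)*(-2))*34 = ((0 + 54)*(-2))*34 = (54*(-2))*34 = -108*34 = -3672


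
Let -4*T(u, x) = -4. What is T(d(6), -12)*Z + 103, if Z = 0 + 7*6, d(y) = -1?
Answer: 145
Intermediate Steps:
T(u, x) = 1 (T(u, x) = -1/4*(-4) = 1)
Z = 42 (Z = 0 + 42 = 42)
T(d(6), -12)*Z + 103 = 1*42 + 103 = 42 + 103 = 145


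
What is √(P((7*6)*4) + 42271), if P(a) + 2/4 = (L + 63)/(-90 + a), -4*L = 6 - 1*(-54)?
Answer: √28575274/26 ≈ 205.60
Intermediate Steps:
L = -15 (L = -(6 - 1*(-54))/4 = -(6 + 54)/4 = -¼*60 = -15)
P(a) = -½ + 48/(-90 + a) (P(a) = -½ + (-15 + 63)/(-90 + a) = -½ + 48/(-90 + a))
√(P((7*6)*4) + 42271) = √((186 - 7*6*4)/(2*(-90 + (7*6)*4)) + 42271) = √((186 - 42*4)/(2*(-90 + 42*4)) + 42271) = √((186 - 1*168)/(2*(-90 + 168)) + 42271) = √((½)*(186 - 168)/78 + 42271) = √((½)*(1/78)*18 + 42271) = √(3/26 + 42271) = √(1099049/26) = √28575274/26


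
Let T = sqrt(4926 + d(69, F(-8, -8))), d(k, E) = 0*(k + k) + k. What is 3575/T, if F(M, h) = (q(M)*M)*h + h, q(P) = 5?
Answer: 715*sqrt(555)/333 ≈ 50.583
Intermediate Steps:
F(M, h) = h + 5*M*h (F(M, h) = (5*M)*h + h = 5*M*h + h = h + 5*M*h)
d(k, E) = k (d(k, E) = 0*(2*k) + k = 0 + k = k)
T = 3*sqrt(555) (T = sqrt(4926 + 69) = sqrt(4995) = 3*sqrt(555) ≈ 70.675)
3575/T = 3575/((3*sqrt(555))) = 3575*(sqrt(555)/1665) = 715*sqrt(555)/333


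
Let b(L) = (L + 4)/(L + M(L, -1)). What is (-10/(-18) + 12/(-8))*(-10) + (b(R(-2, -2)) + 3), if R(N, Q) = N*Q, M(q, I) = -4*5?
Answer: 215/18 ≈ 11.944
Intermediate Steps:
M(q, I) = -20
b(L) = (4 + L)/(-20 + L) (b(L) = (L + 4)/(L - 20) = (4 + L)/(-20 + L))
(-10/(-18) + 12/(-8))*(-10) + (b(R(-2, -2)) + 3) = (-10/(-18) + 12/(-8))*(-10) + ((4 - 2*(-2))/(-20 - 2*(-2)) + 3) = (-10*(-1/18) + 12*(-1/8))*(-10) + ((4 + 4)/(-20 + 4) + 3) = (5/9 - 3/2)*(-10) + (8/(-16) + 3) = -17/18*(-10) + (-1/16*8 + 3) = 85/9 + (-1/2 + 3) = 85/9 + 5/2 = 215/18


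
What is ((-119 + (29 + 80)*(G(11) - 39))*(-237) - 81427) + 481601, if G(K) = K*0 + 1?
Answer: 1410031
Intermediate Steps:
G(K) = 1 (G(K) = 0 + 1 = 1)
((-119 + (29 + 80)*(G(11) - 39))*(-237) - 81427) + 481601 = ((-119 + (29 + 80)*(1 - 39))*(-237) - 81427) + 481601 = ((-119 + 109*(-38))*(-237) - 81427) + 481601 = ((-119 - 4142)*(-237) - 81427) + 481601 = (-4261*(-237) - 81427) + 481601 = (1009857 - 81427) + 481601 = 928430 + 481601 = 1410031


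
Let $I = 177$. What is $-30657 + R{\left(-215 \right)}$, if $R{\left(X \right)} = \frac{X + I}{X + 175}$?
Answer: $- \frac{613121}{20} \approx -30656.0$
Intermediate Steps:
$R{\left(X \right)} = \frac{177 + X}{175 + X}$ ($R{\left(X \right)} = \frac{X + 177}{X + 175} = \frac{177 + X}{175 + X}$)
$-30657 + R{\left(-215 \right)} = -30657 + \frac{177 - 215}{175 - 215} = -30657 + \frac{1}{-40} \left(-38\right) = -30657 - - \frac{19}{20} = -30657 + \frac{19}{20} = - \frac{613121}{20}$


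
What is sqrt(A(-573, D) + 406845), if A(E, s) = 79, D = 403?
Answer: 2*sqrt(101731) ≈ 637.91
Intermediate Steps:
sqrt(A(-573, D) + 406845) = sqrt(79 + 406845) = sqrt(406924) = 2*sqrt(101731)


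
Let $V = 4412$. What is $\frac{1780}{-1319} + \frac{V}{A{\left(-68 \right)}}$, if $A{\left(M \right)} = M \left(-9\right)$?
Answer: $\frac{1182517}{201807} \approx 5.8596$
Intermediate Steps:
$A{\left(M \right)} = - 9 M$
$\frac{1780}{-1319} + \frac{V}{A{\left(-68 \right)}} = \frac{1780}{-1319} + \frac{4412}{\left(-9\right) \left(-68\right)} = 1780 \left(- \frac{1}{1319}\right) + \frac{4412}{612} = - \frac{1780}{1319} + 4412 \cdot \frac{1}{612} = - \frac{1780}{1319} + \frac{1103}{153} = \frac{1182517}{201807}$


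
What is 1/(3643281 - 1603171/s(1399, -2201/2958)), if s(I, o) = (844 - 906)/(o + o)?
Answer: 2958/10663000057 ≈ 2.7741e-7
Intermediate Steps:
s(I, o) = -31/o (s(I, o) = -62*1/(2*o) = -31/o)
1/(3643281 - 1603171/s(1399, -2201/2958)) = 1/(3643281 - 1603171/((-31/((-2201/2958))))) = 1/(3643281 - 1603171/((-31/((-2201*1/2958))))) = 1/(3643281 - 1603171/((-31/(-2201/2958)))) = 1/(3643281 - 1603171/((-31*(-2958/2201)))) = 1/(3643281 - 1603171/2958/71) = 1/(3643281 - 1603171*71/2958) = 1/(3643281 - 113825141/2958) = 1/(10663000057/2958) = 2958/10663000057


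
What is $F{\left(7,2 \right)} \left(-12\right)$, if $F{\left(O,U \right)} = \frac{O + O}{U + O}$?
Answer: $- \frac{56}{3} \approx -18.667$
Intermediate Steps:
$F{\left(O,U \right)} = \frac{2 O}{O + U}$
$F{\left(7,2 \right)} \left(-12\right) = 2 \cdot 7 \frac{1}{7 + 2} \left(-12\right) = 2 \cdot 7 \cdot \frac{1}{9} \left(-12\right) = \frac{14}{9} \left(-12\right) = - \frac{56}{3}$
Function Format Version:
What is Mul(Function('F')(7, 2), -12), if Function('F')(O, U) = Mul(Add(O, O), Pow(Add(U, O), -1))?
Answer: Rational(-56, 3) ≈ -18.667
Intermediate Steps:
Function('F')(O, U) = Mul(2, O, Pow(Add(O, U), -1)) (Function('F')(O, U) = Mul(Mul(2, O), Pow(Add(O, U), -1)) = Mul(2, O, Pow(Add(O, U), -1)))
Mul(Function('F')(7, 2), -12) = Mul(Mul(2, 7, Pow(Add(7, 2), -1)), -12) = Mul(Mul(2, 7, Pow(9, -1)), -12) = Mul(Mul(2, 7, Rational(1, 9)), -12) = Mul(Rational(14, 9), -12) = Rational(-56, 3)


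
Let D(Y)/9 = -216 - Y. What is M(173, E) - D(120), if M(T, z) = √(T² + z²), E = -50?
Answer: 3024 + √32429 ≈ 3204.1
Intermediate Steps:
D(Y) = -1944 - 9*Y (D(Y) = 9*(-216 - Y) = -1944 - 9*Y)
M(173, E) - D(120) = √(173² + (-50)²) - (-1944 - 9*120) = √(29929 + 2500) - (-1944 - 1080) = √32429 - 1*(-3024) = √32429 + 3024 = 3024 + √32429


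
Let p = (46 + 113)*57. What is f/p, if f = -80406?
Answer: -8934/1007 ≈ -8.8719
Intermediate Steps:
p = 9063 (p = 159*57 = 9063)
f/p = -80406/9063 = -80406*1/9063 = -8934/1007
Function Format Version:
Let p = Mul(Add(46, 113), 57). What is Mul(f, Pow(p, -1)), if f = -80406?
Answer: Rational(-8934, 1007) ≈ -8.8719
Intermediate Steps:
p = 9063 (p = Mul(159, 57) = 9063)
Mul(f, Pow(p, -1)) = Mul(-80406, Pow(9063, -1)) = Mul(-80406, Rational(1, 9063)) = Rational(-8934, 1007)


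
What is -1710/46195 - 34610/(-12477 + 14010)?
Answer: -320286076/14163387 ≈ -22.614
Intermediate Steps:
-1710/46195 - 34610/(-12477 + 14010) = -1710*1/46195 - 34610/1533 = -342/9239 - 34610*1/1533 = -342/9239 - 34610/1533 = -320286076/14163387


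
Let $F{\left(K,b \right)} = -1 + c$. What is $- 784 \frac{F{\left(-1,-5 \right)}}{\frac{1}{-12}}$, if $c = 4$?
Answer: $28224$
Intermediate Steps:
$F{\left(K,b \right)} = 3$ ($F{\left(K,b \right)} = -1 + 4 = 3$)
$- 784 \frac{F{\left(-1,-5 \right)}}{\frac{1}{-12}} = - 784 \frac{3}{\frac{1}{-12}} = - 784 \frac{3}{- \frac{1}{12}} = - 784 \cdot 3 \left(-12\right) = \left(-784\right) \left(-36\right) = 28224$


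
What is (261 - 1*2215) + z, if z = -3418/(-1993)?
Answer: -3890904/1993 ≈ -1952.3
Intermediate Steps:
z = 3418/1993 (z = -3418*(-1/1993) = 3418/1993 ≈ 1.7150)
(261 - 1*2215) + z = (261 - 1*2215) + 3418/1993 = (261 - 2215) + 3418/1993 = -1954 + 3418/1993 = -3890904/1993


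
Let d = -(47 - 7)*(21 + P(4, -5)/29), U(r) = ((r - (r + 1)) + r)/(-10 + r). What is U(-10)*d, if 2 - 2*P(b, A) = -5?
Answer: -13475/29 ≈ -464.66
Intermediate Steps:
P(b, A) = 7/2 (P(b, A) = 1 - ½*(-5) = 1 + 5/2 = 7/2)
U(r) = (-1 + r)/(-10 + r) (U(r) = ((r - (1 + r)) + r)/(-10 + r) = ((r + (-1 - r)) + r)/(-10 + r) = (-1 + r)/(-10 + r))
d = -24500/29 (d = -(47 - 7)*(21 + (7/2)/29) = -40*(21 + (7/2)*(1/29)) = -40*(21 + 7/58) = -40*1225/58 = -1*24500/29 = -24500/29 ≈ -844.83)
U(-10)*d = ((-1 - 10)/(-10 - 10))*(-24500/29) = (-11/(-20))*(-24500/29) = -1/20*(-11)*(-24500/29) = (11/20)*(-24500/29) = -13475/29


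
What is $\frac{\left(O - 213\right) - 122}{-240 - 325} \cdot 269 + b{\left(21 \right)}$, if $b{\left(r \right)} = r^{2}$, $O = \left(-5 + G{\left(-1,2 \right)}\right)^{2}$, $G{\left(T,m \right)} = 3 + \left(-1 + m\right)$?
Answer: $\frac{339011}{565} \approx 600.02$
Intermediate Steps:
$G{\left(T,m \right)} = 2 + m$
$O = 1$ ($O = \left(-5 + \left(2 + 2\right)\right)^{2} = \left(-5 + 4\right)^{2} = \left(-1\right)^{2} = 1$)
$\frac{\left(O - 213\right) - 122}{-240 - 325} \cdot 269 + b{\left(21 \right)} = \frac{\left(1 - 213\right) - 122}{-240 - 325} \cdot 269 + 21^{2} = \frac{-212 - 122}{-565} \cdot 269 + 441 = \left(-334\right) \left(- \frac{1}{565}\right) 269 + 441 = \frac{334}{565} \cdot 269 + 441 = \frac{89846}{565} + 441 = \frac{339011}{565}$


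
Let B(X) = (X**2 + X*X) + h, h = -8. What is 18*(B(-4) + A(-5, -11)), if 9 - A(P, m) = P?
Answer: 684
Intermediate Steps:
B(X) = -8 + 2*X**2 (B(X) = (X**2 + X*X) - 8 = (X**2 + X**2) - 8 = 2*X**2 - 8 = -8 + 2*X**2)
A(P, m) = 9 - P
18*(B(-4) + A(-5, -11)) = 18*((-8 + 2*(-4)**2) + (9 - 1*(-5))) = 18*((-8 + 2*16) + (9 + 5)) = 18*((-8 + 32) + 14) = 18*(24 + 14) = 18*38 = 684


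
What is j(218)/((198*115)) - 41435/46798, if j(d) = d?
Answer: -466636493/532795230 ≈ -0.87583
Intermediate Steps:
j(218)/((198*115)) - 41435/46798 = 218/((198*115)) - 41435/46798 = 218/22770 - 41435*1/46798 = 218*(1/22770) - 41435/46798 = 109/11385 - 41435/46798 = -466636493/532795230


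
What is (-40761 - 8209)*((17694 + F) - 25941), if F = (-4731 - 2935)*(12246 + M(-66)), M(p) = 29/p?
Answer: 151715405630540/33 ≈ 4.5974e+12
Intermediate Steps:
F = -3097857431/33 (F = (-4731 - 2935)*(12246 + 29/(-66)) = -7666*(12246 + 29*(-1/66)) = -7666*(12246 - 29/66) = -7666*808207/66 = -3097857431/33 ≈ -9.3874e+7)
(-40761 - 8209)*((17694 + F) - 25941) = (-40761 - 8209)*((17694 - 3097857431/33) - 25941) = -48970*(-3097273529/33 - 25941) = -48970*(-3098129582/33) = 151715405630540/33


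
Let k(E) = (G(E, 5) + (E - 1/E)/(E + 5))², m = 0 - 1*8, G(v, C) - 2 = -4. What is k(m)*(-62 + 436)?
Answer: 4675/32 ≈ 146.09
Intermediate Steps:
G(v, C) = -2 (G(v, C) = 2 - 4 = -2)
m = -8 (m = 0 - 8 = -8)
k(E) = (-2 + (E - 1/E)/(5 + E))² (k(E) = (-2 + (E - 1/E)/(E + 5))² = (-2 + (E - 1/E)/(5 + E))²)
k(m)*(-62 + 436) = ((1 + (-8)² + 10*(-8))²/((-8)²*(5 - 8)²))*(-62 + 436) = ((1/64)*(1 + 64 - 80)²/(-3)²)*374 = ((1/64)*(⅑)*(-15)²)*374 = ((1/64)*(⅑)*225)*374 = (25/64)*374 = 4675/32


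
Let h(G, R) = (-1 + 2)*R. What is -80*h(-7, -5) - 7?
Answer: 393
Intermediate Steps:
h(G, R) = R (h(G, R) = 1*R = R)
-80*h(-7, -5) - 7 = -80*(-5) - 7 = 400 - 7 = 393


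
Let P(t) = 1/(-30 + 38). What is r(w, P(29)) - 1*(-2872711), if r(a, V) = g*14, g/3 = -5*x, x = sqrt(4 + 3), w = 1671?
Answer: 2872711 - 210*sqrt(7) ≈ 2.8722e+6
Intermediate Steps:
x = sqrt(7) ≈ 2.6458
P(t) = 1/8
g = -15*sqrt(7) (g = 3*(-5*sqrt(7)) = -15*sqrt(7) ≈ -39.686)
r(a, V) = -210*sqrt(7) (r(a, V) = -15*sqrt(7)*14 = -210*sqrt(7))
r(w, P(29)) - 1*(-2872711) = -210*sqrt(7) - 1*(-2872711) = -210*sqrt(7) + 2872711 = 2872711 - 210*sqrt(7)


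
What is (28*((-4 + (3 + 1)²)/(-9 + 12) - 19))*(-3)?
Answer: 1260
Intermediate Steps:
(28*((-4 + (3 + 1)²)/(-9 + 12) - 19))*(-3) = (28*((-4 + 4²)/3 - 19))*(-3) = (28*((-4 + 16)*(⅓) - 19))*(-3) = (28*(12*(⅓) - 19))*(-3) = (28*(4 - 19))*(-3) = (28*(-15))*(-3) = -420*(-3) = 1260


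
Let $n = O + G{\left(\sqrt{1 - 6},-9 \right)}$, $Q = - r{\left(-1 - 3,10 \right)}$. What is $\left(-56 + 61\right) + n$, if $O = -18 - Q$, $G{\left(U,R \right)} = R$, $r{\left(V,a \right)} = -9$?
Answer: $-31$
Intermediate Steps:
$Q = 9$ ($Q = \left(-1\right) \left(-9\right) = 9$)
$O = -27$ ($O = -18 - 9 = -27$)
$n = -36$ ($n = -27 - 9 = -36$)
$\left(-56 + 61\right) + n = \left(-56 + 61\right) - 36 = 5 - 36 = -31$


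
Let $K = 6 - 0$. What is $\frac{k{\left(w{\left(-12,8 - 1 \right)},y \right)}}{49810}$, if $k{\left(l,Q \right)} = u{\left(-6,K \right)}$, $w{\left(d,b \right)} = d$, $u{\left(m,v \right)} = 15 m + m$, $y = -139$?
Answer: $- \frac{48}{24905} \approx -0.0019273$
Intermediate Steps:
$K = 6$ ($K = 6 + 0 = 6$)
$u{\left(m,v \right)} = 16 m$
$k{\left(l,Q \right)} = -96$ ($k{\left(l,Q \right)} = 16 \left(-6\right) = -96$)
$\frac{k{\left(w{\left(-12,8 - 1 \right)},y \right)}}{49810} = - \frac{96}{49810} = \left(-96\right) \frac{1}{49810} = - \frac{48}{24905}$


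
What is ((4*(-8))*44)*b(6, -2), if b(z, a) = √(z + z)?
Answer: -2816*√3 ≈ -4877.5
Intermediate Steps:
b(z, a) = √2*√z (b(z, a) = √(2*z) = √2*√z)
((4*(-8))*44)*b(6, -2) = ((4*(-8))*44)*(√2*√6) = (-32*44)*(2*√3) = -2816*√3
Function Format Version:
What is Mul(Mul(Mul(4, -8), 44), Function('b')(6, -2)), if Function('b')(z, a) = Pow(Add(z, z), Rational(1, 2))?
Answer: Mul(-2816, Pow(3, Rational(1, 2))) ≈ -4877.5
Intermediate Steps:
Function('b')(z, a) = Mul(Pow(2, Rational(1, 2)), Pow(z, Rational(1, 2))) (Function('b')(z, a) = Pow(Mul(2, z), Rational(1, 2)) = Mul(Pow(2, Rational(1, 2)), Pow(z, Rational(1, 2))))
Mul(Mul(Mul(4, -8), 44), Function('b')(6, -2)) = Mul(Mul(Mul(4, -8), 44), Mul(Pow(2, Rational(1, 2)), Pow(6, Rational(1, 2)))) = Mul(Mul(-32, 44), Mul(2, Pow(3, Rational(1, 2)))) = Mul(-1408, Mul(2, Pow(3, Rational(1, 2)))) = Mul(-2816, Pow(3, Rational(1, 2)))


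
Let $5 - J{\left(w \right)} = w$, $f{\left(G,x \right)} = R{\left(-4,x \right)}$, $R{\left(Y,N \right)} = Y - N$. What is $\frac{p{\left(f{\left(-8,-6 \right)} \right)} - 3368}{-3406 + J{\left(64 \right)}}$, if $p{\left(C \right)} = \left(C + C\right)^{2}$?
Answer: $\frac{3352}{3465} \approx 0.96739$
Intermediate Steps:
$f{\left(G,x \right)} = -4 - x$
$J{\left(w \right)} = 5 - w$
$p{\left(C \right)} = 4 C^{2}$ ($p{\left(C \right)} = \left(2 C\right)^{2} = 4 C^{2}$)
$\frac{p{\left(f{\left(-8,-6 \right)} \right)} - 3368}{-3406 + J{\left(64 \right)}} = \frac{4 \left(-4 - -6\right)^{2} - 3368}{-3406 + \left(5 - 64\right)} = \frac{4 \left(-4 + 6\right)^{2} - 3368}{-3406 + \left(5 - 64\right)} = \frac{4 \cdot 2^{2} - 3368}{-3406 - 59} = \frac{4 \cdot 4 - 3368}{-3465} = \left(16 - 3368\right) \left(- \frac{1}{3465}\right) = \left(-3352\right) \left(- \frac{1}{3465}\right) = \frac{3352}{3465}$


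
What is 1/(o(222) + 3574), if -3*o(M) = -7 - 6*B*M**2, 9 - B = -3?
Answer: 3/3559177 ≈ 8.4289e-7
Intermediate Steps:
B = 12 (B = 9 - 1*(-3) = 9 + 3 = 12)
o(M) = 7/3 + 24*M**2 (o(M) = -(-7 - 72*M**2)/3 = 7/3 + 24*M**2)
1/(o(222) + 3574) = 1/((7/3 + 24*222**2) + 3574) = 1/((7/3 + 24*49284) + 3574) = 1/((7/3 + 1182816) + 3574) = 1/(3548455/3 + 3574) = 1/(3559177/3) = 3/3559177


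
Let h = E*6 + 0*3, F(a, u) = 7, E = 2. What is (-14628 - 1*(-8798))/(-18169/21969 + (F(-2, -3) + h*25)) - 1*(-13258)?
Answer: 44524695871/3363157 ≈ 13239.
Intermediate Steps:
h = 12 (h = 2*6 + 0*3 = 12 + 0 = 12)
(-14628 - 1*(-8798))/(-18169/21969 + (F(-2, -3) + h*25)) - 1*(-13258) = (-14628 - 1*(-8798))/(-18169/21969 + (7 + 12*25)) - 1*(-13258) = (-14628 + 8798)/(-18169*1/21969 + (7 + 300)) + 13258 = -5830/(-18169/21969 + 307) + 13258 = -5830/6726314/21969 + 13258 = -5830*21969/6726314 + 13258 = -64039635/3363157 + 13258 = 44524695871/3363157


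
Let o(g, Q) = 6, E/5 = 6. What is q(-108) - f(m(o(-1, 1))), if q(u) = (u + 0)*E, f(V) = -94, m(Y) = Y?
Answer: -3146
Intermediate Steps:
E = 30 (E = 5*6 = 30)
q(u) = 30*u (q(u) = (u + 0)*30 = u*30 = 30*u)
q(-108) - f(m(o(-1, 1))) = 30*(-108) - 1*(-94) = -3240 + 94 = -3146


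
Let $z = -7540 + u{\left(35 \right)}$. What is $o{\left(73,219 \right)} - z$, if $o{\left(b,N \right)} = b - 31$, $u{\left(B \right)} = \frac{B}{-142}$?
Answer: $\frac{1076679}{142} \approx 7582.3$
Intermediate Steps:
$u{\left(B \right)} = - \frac{B}{142}$ ($u{\left(B \right)} = B \left(- \frac{1}{142}\right) = - \frac{B}{142}$)
$o{\left(b,N \right)} = -31 + b$ ($o{\left(b,N \right)} = b - 31 = -31 + b$)
$z = - \frac{1070715}{142}$ ($z = -7540 - \frac{35}{142} = - \frac{1070715}{142} \approx -7540.3$)
$o{\left(73,219 \right)} - z = \left(-31 + 73\right) - - \frac{1070715}{142} = 42 + \frac{1070715}{142} = \frac{1076679}{142}$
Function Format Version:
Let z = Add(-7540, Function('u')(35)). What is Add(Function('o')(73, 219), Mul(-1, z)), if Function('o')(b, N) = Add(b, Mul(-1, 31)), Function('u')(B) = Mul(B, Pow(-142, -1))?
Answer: Rational(1076679, 142) ≈ 7582.3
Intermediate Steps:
Function('u')(B) = Mul(Rational(-1, 142), B) (Function('u')(B) = Mul(B, Rational(-1, 142)) = Mul(Rational(-1, 142), B))
Function('o')(b, N) = Add(-31, b) (Function('o')(b, N) = Add(b, -31) = Add(-31, b))
z = Rational(-1070715, 142) (z = Add(-7540, Mul(Rational(-1, 142), 35)) = Add(-7540, Rational(-35, 142)) = Rational(-1070715, 142) ≈ -7540.3)
Add(Function('o')(73, 219), Mul(-1, z)) = Add(Add(-31, 73), Mul(-1, Rational(-1070715, 142))) = Add(42, Rational(1070715, 142)) = Rational(1076679, 142)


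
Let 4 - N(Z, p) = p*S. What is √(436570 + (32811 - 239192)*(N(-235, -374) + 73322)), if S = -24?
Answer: 2*I*√3320045195 ≈ 1.1524e+5*I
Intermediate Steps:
N(Z, p) = 4 + 24*p (N(Z, p) = 4 - p*(-24) = 4 - (-24)*p = 4 + 24*p)
√(436570 + (32811 - 239192)*(N(-235, -374) + 73322)) = √(436570 + (32811 - 239192)*((4 + 24*(-374)) + 73322)) = √(436570 - 206381*((4 - 8976) + 73322)) = √(436570 - 206381*(-8972 + 73322)) = √(436570 - 206381*64350) = √(436570 - 13280617350) = √(-13280180780) = 2*I*√3320045195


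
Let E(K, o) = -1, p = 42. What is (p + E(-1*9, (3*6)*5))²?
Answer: 1681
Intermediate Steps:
(p + E(-1*9, (3*6)*5))² = (42 - 1)² = 41² = 1681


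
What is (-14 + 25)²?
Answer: 121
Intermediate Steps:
(-14 + 25)² = 11² = 121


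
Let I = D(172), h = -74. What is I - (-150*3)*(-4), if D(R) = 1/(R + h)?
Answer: -176399/98 ≈ -1800.0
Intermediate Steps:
D(R) = 1/(-74 + R) (D(R) = 1/(R - 74) = 1/(-74 + R))
I = 1/98 (I = 1/(-74 + 172) = 1/98 ≈ 0.010204)
I - (-150*3)*(-4) = 1/98 - (-150*3)*(-4) = 1/98 - (-10*45)*(-4) = 1/98 - (-450)*(-4) = 1/98 - 1*1800 = 1/98 - 1800 = -176399/98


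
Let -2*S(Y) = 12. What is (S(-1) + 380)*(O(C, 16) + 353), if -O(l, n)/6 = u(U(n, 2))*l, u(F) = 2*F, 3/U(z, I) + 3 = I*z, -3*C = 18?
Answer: 3909422/29 ≈ 1.3481e+5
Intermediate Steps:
C = -6 (C = -⅓*18 = -6)
S(Y) = -6 (S(Y) = -½*12 = -6)
U(z, I) = 3/(-3 + I*z)
O(l, n) = -36*l/(-3 + 2*n) (O(l, n) = -6*2*(3/(-3 + 2*n))*l = -6*6/(-3 + 2*n)*l = -36*l/(-3 + 2*n))
(S(-1) + 380)*(O(C, 16) + 353) = (-6 + 380)*(-36*(-6)/(-3 + 2*16) + 353) = 374*(-36*(-6)/(-3 + 32) + 353) = 374*(-36*(-6)/29 + 353) = 374*(-36*(-6)*1/29 + 353) = 374*(216/29 + 353) = 374*(10453/29) = 3909422/29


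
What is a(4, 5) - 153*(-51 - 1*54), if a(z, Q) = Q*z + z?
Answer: 16089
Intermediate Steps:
a(z, Q) = z + Q*z
a(4, 5) - 153*(-51 - 1*54) = 4*(1 + 5) - 153*(-51 - 1*54) = 4*6 - 153*(-51 - 54) = 24 - 153*(-105) = 24 + 16065 = 16089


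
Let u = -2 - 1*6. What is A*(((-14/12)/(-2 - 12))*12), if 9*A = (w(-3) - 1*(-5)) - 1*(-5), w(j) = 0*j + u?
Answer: 2/9 ≈ 0.22222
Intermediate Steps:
u = -8 (u = -2 - 6 = -8)
w(j) = -8 (w(j) = 0*j - 8 = 0 - 8 = -8)
A = 2/9 (A = ((-8 - 1*(-5)) - 1*(-5))/9 = ((-8 + 5) + 5)/9 = (-3 + 5)/9 = (⅑)*2 = 2/9 ≈ 0.22222)
A*(((-14/12)/(-2 - 12))*12) = 2*(((-14/12)/(-2 - 12))*12)/9 = 2*(((-14*1/12)/(-14))*12)/9 = 2*(-1/14*(-7/6)*12)/9 = 2*((1/12)*12)/9 = (2/9)*1 = 2/9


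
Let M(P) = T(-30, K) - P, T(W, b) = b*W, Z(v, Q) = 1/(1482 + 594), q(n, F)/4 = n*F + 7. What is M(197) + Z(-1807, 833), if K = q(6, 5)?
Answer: -9626411/2076 ≈ -4637.0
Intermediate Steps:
q(n, F) = 28 + 4*F*n (q(n, F) = 4*(n*F + 7) = 4*(F*n + 7) = 4*(7 + F*n) = 28 + 4*F*n)
K = 148 (K = 28 + 4*5*6 = 28 + 120 = 148)
Z(v, Q) = 1/2076
T(W, b) = W*b
M(P) = -4440 - P (M(P) = -30*148 - P = -4440 - P)
M(197) + Z(-1807, 833) = (-4440 - 1*197) + 1/2076 = (-4440 - 197) + 1/2076 = -4637 + 1/2076 = -9626411/2076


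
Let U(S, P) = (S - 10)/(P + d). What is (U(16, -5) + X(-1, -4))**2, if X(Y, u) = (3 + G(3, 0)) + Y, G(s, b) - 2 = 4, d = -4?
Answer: 484/9 ≈ 53.778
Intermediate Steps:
G(s, b) = 6 (G(s, b) = 2 + 4 = 6)
X(Y, u) = 9 + Y (X(Y, u) = (3 + 6) + Y = 9 + Y)
U(S, P) = (-10 + S)/(-4 + P) (U(S, P) = (S - 10)/(P - 4) = (-10 + S)/(-4 + P))
(U(16, -5) + X(-1, -4))**2 = ((-10 + 16)/(-4 - 5) + (9 - 1))**2 = (6/(-9) + 8)**2 = (-1/9*6 + 8)**2 = (-2/3 + 8)**2 = (22/3)**2 = 484/9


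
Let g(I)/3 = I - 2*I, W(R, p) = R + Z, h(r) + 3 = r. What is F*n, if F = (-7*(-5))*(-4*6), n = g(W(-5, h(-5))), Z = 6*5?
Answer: 63000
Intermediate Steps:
h(r) = -3 + r
Z = 30
W(R, p) = 30 + R (W(R, p) = R + 30 = 30 + R)
g(I) = -3*I (g(I) = 3*(I - 2*I) = 3*(-I) = -3*I)
n = -75 (n = -3*(30 - 5) = -3*25 = -75)
F = -840 (F = 35*(-24) = -840)
F*n = -840*(-75) = 63000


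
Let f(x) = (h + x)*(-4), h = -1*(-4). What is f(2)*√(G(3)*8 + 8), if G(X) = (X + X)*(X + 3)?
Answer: -48*√74 ≈ -412.91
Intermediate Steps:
h = 4
G(X) = 2*X*(3 + X) (G(X) = (2*X)*(3 + X) = 2*X*(3 + X))
f(x) = -16 - 4*x (f(x) = (4 + x)*(-4) = -16 - 4*x)
f(2)*√(G(3)*8 + 8) = (-16 - 4*2)*√((2*3*(3 + 3))*8 + 8) = (-16 - 8)*√((2*3*6)*8 + 8) = -24*√(36*8 + 8) = -24*√(288 + 8) = -48*√74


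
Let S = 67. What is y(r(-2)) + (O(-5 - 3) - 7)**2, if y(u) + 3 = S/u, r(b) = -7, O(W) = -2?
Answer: 479/7 ≈ 68.429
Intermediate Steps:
y(u) = -3 + 67/u
y(r(-2)) + (O(-5 - 3) - 7)**2 = (-3 + 67/(-7)) + (-2 - 7)**2 = (-3 + 67*(-1/7)) + (-9)**2 = (-3 - 67/7) + 81 = -88/7 + 81 = 479/7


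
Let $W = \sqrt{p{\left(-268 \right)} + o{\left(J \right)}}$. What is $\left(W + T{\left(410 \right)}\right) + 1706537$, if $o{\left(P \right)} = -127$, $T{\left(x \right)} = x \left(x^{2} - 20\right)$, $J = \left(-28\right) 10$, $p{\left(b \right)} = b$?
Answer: $70619337 + i \sqrt{395} \approx 7.0619 \cdot 10^{7} + 19.875 i$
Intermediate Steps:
$J = -280$
$T{\left(x \right)} = x \left(-20 + x^{2}\right)$
$W = i \sqrt{395}$ ($W = \sqrt{-268 - 127} = \sqrt{-395} = i \sqrt{395} \approx 19.875 i$)
$\left(W + T{\left(410 \right)}\right) + 1706537 = \left(i \sqrt{395} + 410 \left(-20 + 410^{2}\right)\right) + 1706537 = \left(i \sqrt{395} + 410 \left(-20 + 168100\right)\right) + 1706537 = \left(i \sqrt{395} + 410 \cdot 168080\right) + 1706537 = \left(i \sqrt{395} + 68912800\right) + 1706537 = \left(68912800 + i \sqrt{395}\right) + 1706537 = 70619337 + i \sqrt{395}$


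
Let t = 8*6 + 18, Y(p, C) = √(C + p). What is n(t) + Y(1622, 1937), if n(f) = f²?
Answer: 4356 + √3559 ≈ 4415.7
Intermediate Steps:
t = 66 (t = 48 + 18 = 66)
n(t) + Y(1622, 1937) = 66² + √(1937 + 1622) = 4356 + √3559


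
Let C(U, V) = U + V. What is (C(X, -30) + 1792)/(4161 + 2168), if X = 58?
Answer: 1820/6329 ≈ 0.28757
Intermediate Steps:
(C(X, -30) + 1792)/(4161 + 2168) = ((58 - 30) + 1792)/(4161 + 2168) = (28 + 1792)/6329 = 1820*(1/6329) = 1820/6329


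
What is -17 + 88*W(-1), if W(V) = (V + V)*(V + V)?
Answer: 335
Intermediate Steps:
W(V) = 4*V² (W(V) = (2*V)*(2*V) = 4*V²)
-17 + 88*W(-1) = -17 + 88*(4*(-1)²) = -17 + 88*(4*1) = -17 + 88*4 = -17 + 352 = 335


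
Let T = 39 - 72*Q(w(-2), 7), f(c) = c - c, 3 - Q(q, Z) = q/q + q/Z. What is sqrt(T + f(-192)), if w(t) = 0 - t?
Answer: I*sqrt(4137)/7 ≈ 9.1885*I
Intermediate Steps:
w(t) = -t
Q(q, Z) = 2 - q/Z (Q(q, Z) = 3 - (q/q + q/Z) = 3 - (1 + q/Z) = 3 + (-1 - q/Z) = 2 - q/Z)
f(c) = 0
T = -591/7 (T = 39 - 72*(2 - 1*(-1*(-2))/7) = 39 - 72*(2 - 1*2*1/7) = 39 - 72*(2 - 2/7) = 39 - 72*12/7 = 39 - 864/7 = -591/7 ≈ -84.429)
sqrt(T + f(-192)) = sqrt(-591/7 + 0) = sqrt(-591/7) = I*sqrt(4137)/7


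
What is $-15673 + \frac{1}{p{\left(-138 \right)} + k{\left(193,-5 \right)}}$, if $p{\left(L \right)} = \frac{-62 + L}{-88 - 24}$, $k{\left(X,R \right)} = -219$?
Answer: $- \frac{47661607}{3041} \approx -15673.0$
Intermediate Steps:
$p{\left(L \right)} = \frac{31}{56} - \frac{L}{112}$ ($p{\left(L \right)} = \frac{-62 + L}{-112} = \left(-62 + L\right) \left(- \frac{1}{112}\right) = \frac{31}{56} - \frac{L}{112}$)
$-15673 + \frac{1}{p{\left(-138 \right)} + k{\left(193,-5 \right)}} = -15673 + \frac{1}{\left(\frac{31}{56} - - \frac{69}{56}\right) - 219} = -15673 + \frac{1}{\left(\frac{31}{56} + \frac{69}{56}\right) - 219} = -15673 + \frac{1}{\frac{25}{14} - 219} = -15673 + \frac{1}{- \frac{3041}{14}} = -15673 - \frac{14}{3041} = - \frac{47661607}{3041}$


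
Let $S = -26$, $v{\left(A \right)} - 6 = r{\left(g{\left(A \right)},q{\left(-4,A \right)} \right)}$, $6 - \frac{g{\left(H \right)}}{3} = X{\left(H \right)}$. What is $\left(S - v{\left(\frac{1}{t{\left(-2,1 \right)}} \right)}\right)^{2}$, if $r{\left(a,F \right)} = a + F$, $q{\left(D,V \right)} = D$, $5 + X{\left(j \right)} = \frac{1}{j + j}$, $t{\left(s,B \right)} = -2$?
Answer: $4096$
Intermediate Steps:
$X{\left(j \right)} = -5 + \frac{1}{2 j}$ ($X{\left(j \right)} = -5 + \frac{1}{j + j} = -5 + \frac{1}{2 j}$)
$g{\left(H \right)} = 33 - \frac{3}{2 H}$ ($g{\left(H \right)} = 18 - 3 \left(-5 + \frac{1}{2 H}\right) = 18 + \left(15 - \frac{3}{2 H}\right) = 33 - \frac{3}{2 H}$)
$r{\left(a,F \right)} = F + a$
$v{\left(A \right)} = 35 - \frac{3}{2 A}$ ($v{\left(A \right)} = 6 + \left(-4 + \left(33 - \frac{3}{2 A}\right)\right) = 6 + \left(29 - \frac{3}{2 A}\right) = 35 - \frac{3}{2 A}$)
$\left(S - v{\left(\frac{1}{t{\left(-2,1 \right)}} \right)}\right)^{2} = \left(-26 - \left(35 - \frac{3}{2 \frac{1}{-2}}\right)\right)^{2} = \left(-26 - \left(35 - \frac{3}{2 \left(- \frac{1}{2}\right)}\right)\right)^{2} = \left(-26 - \left(35 - -3\right)\right)^{2} = \left(-26 - \left(35 + 3\right)\right)^{2} = \left(-26 - 38\right)^{2} = \left(-64\right)^{2} = 4096$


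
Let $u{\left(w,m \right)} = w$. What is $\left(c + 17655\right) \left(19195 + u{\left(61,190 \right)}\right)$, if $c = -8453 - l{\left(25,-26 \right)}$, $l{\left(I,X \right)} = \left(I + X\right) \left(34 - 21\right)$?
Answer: $177444040$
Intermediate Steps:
$l{\left(I,X \right)} = 13 I + 13 X$ ($l{\left(I,X \right)} = \left(I + X\right) 13 = 13 I + 13 X$)
$c = -8440$ ($c = -8453 - \left(13 \cdot 25 + 13 \left(-26\right)\right) = -8453 - \left(325 - 338\right) = -8453 - -13 = -8453 + 13 = -8440$)
$\left(c + 17655\right) \left(19195 + u{\left(61,190 \right)}\right) = \left(-8440 + 17655\right) \left(19195 + 61\right) = 9215 \cdot 19256 = 177444040$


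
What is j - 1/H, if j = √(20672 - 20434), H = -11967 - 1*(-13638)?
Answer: -1/1671 + √238 ≈ 15.427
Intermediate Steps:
H = 1671 (H = -11967 + 13638 = 1671)
j = √238 ≈ 15.427
j - 1/H = √238 - 1/1671 = -1/1671 + √238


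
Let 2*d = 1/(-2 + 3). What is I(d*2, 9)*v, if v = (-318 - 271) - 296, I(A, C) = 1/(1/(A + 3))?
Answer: -3540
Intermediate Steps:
d = ½ (d = 1/(2*(-2 + 3)) = (½)/1 = (½)*1 = ½ ≈ 0.50000)
I(A, C) = 3 + A (I(A, C) = 1/(1/(3 + A)) = 3 + A)
v = -885 (v = -589 - 296 = -885)
I(d*2, 9)*v = (3 + (½)*2)*(-885) = (3 + 1)*(-885) = 4*(-885) = -3540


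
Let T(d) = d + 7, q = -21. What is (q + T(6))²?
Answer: 64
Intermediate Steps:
T(d) = 7 + d
(q + T(6))² = (-21 + (7 + 6))² = (-21 + 13)² = (-8)² = 64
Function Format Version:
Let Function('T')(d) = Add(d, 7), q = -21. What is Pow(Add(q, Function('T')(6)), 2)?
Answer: 64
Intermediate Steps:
Function('T')(d) = Add(7, d)
Pow(Add(q, Function('T')(6)), 2) = Pow(Add(-21, Add(7, 6)), 2) = Pow(Add(-21, 13), 2) = Pow(-8, 2) = 64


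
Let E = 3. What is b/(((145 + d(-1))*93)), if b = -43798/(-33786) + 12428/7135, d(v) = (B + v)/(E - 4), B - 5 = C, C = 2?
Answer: 366195569/1558111411485 ≈ 0.00023503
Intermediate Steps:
B = 7 (B = 5 + 2 = 7)
d(v) = -7 - v (d(v) = (7 + v)/(3 - 4) = (7 + v)/(-1) = (7 + v)*(-1) = -7 - v)
b = 366195569/120531555 (b = -43798*(-1/33786) + 12428*(1/7135) = 21899/16893 + 12428/7135 = 366195569/120531555 ≈ 3.0382)
b/(((145 + d(-1))*93)) = 366195569/(120531555*(((145 + (-7 - 1*(-1)))*93))) = 366195569/(120531555*(((145 + (-7 + 1))*93))) = 366195569/(120531555*(((145 - 6)*93))) = 366195569/(120531555*((139*93))) = (366195569/120531555)/12927 = (366195569/120531555)*(1/12927) = 366195569/1558111411485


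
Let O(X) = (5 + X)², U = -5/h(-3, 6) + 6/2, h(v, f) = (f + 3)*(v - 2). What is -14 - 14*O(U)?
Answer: -75740/81 ≈ -935.06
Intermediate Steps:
h(v, f) = (-2 + v)*(3 + f) (h(v, f) = (3 + f)*(-2 + v) = (-2 + v)*(3 + f))
U = 28/9 (U = -5/(-6 - 2*6 + 3*(-3) + 6*(-3)) + 6/2 = -5/(-6 - 12 - 9 - 18) + 6*(½) = -5/(-45) + 3 = -5*(-1/45) + 3 = ⅑ + 3 = 28/9 ≈ 3.1111)
-14 - 14*O(U) = -14 - 14*(5 + 28/9)² = -14 - 14*(73/9)² = -14 - 14*5329/81 = -14 - 74606/81 = -75740/81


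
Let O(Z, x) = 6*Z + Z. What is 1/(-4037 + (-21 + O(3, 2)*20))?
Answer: -1/3638 ≈ -0.00027488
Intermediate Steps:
O(Z, x) = 7*Z
1/(-4037 + (-21 + O(3, 2)*20)) = 1/(-4037 + (-21 + (7*3)*20)) = 1/(-4037 + (-21 + 21*20)) = 1/(-4037 + (-21 + 420)) = 1/(-4037 + 399) = 1/(-3638) = -1/3638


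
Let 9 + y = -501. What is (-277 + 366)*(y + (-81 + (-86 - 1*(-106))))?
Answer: -50819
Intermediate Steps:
y = -510 (y = -9 - 501 = -510)
(-277 + 366)*(y + (-81 + (-86 - 1*(-106)))) = (-277 + 366)*(-510 + (-81 + (-86 - 1*(-106)))) = 89*(-510 + (-81 + (-86 + 106))) = 89*(-510 + (-81 + 20)) = 89*(-510 - 61) = 89*(-571) = -50819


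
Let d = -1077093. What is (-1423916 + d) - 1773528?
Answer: -4274537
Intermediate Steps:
(-1423916 + d) - 1773528 = (-1423916 - 1077093) - 1773528 = -2501009 - 1773528 = -4274537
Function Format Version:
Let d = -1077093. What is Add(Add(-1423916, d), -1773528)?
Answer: -4274537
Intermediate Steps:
Add(Add(-1423916, d), -1773528) = Add(Add(-1423916, -1077093), -1773528) = Add(-2501009, -1773528) = -4274537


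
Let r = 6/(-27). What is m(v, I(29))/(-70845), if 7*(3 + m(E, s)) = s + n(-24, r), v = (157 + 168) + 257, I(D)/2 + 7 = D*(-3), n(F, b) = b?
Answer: 269/637605 ≈ 0.00042189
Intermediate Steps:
r = -2/9 (r = 6*(-1/27) = -2/9 ≈ -0.22222)
I(D) = -14 - 6*D (I(D) = -14 + 2*(D*(-3)) = -14 + 2*(-3*D) = -14 - 6*D)
v = 582 (v = 325 + 257 = 582)
m(E, s) = -191/63 + s/7 (m(E, s) = -3 + (s - 2/9)/7 = -3 + (-2/9 + s)/7 = -3 + (-2/63 + s/7) = -191/63 + s/7)
m(v, I(29))/(-70845) = (-191/63 + (-14 - 6*29)/7)/(-70845) = (-191/63 + (-14 - 174)/7)*(-1/70845) = (-191/63 + (⅐)*(-188))*(-1/70845) = (-191/63 - 188/7)*(-1/70845) = -269/9*(-1/70845) = 269/637605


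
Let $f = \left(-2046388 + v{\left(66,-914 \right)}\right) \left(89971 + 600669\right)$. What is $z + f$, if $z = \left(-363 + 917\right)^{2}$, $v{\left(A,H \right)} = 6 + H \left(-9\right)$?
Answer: $-1407631752924$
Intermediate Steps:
$v{\left(A,H \right)} = 6 - 9 H$
$f = -1407632059840$ ($f = \left(-2046388 + \left(6 - -8226\right)\right) \left(89971 + 600669\right) = \left(-2046388 + \left(6 + 8226\right)\right) 690640 = \left(-2046388 + 8232\right) 690640 = \left(-2038156\right) 690640 = -1407632059840$)
$z = 306916$ ($z = 554^{2} = 306916$)
$z + f = 306916 - 1407632059840 = -1407631752924$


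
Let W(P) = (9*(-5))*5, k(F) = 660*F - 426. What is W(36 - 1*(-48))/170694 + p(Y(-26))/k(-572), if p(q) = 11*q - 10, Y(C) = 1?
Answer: -788968/597343653 ≈ -0.0013208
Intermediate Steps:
k(F) = -426 + 660*F
p(q) = -10 + 11*q
W(P) = -225 (W(P) = -45*5 = -225)
W(36 - 1*(-48))/170694 + p(Y(-26))/k(-572) = -225/170694 + (-10 + 11*1)/(-426 + 660*(-572)) = -225*1/170694 + (-10 + 11)/(-426 - 377520) = -25/18966 + 1/(-377946) = -25/18966 + 1*(-1/377946) = -25/18966 - 1/377946 = -788968/597343653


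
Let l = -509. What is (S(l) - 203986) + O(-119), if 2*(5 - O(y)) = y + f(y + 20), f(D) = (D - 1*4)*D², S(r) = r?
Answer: 300321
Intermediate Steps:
f(D) = D²*(-4 + D) (f(D) = (D - 4)*D² = (-4 + D)*D² = D²*(-4 + D))
O(y) = 5 - y/2 - (20 + y)²*(16 + y)/2 (O(y) = 5 - (y + (y + 20)²*(-4 + (y + 20)))/2 = 5 - (y + (20 + y)²*(-4 + (20 + y)))/2 = 5 - (y + (20 + y)²*(16 + y))/2 = 5 + (-y/2 - (20 + y)²*(16 + y)/2) = 5 - y/2 - (20 + y)²*(16 + y)/2)
(S(l) - 203986) + O(-119) = (-509 - 203986) + (5 - ½*(-119) - (20 - 119)²*(16 - 119)/2) = -204495 + (5 + 119/2 - ½*(-99)²*(-103)) = -204495 + (5 + 119/2 - ½*9801*(-103)) = -204495 + (5 + 119/2 + 1009503/2) = -204495 + 504816 = 300321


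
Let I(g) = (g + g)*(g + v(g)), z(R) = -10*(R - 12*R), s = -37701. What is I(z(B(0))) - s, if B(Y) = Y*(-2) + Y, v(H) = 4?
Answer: 37701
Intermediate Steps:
B(Y) = -Y (B(Y) = -2*Y + Y = -Y)
z(R) = 110*R (z(R) = -(-110)*R = 110*R)
I(g) = 2*g*(4 + g) (I(g) = (g + g)*(g + 4) = (2*g)*(4 + g) = 2*g*(4 + g))
I(z(B(0))) - s = 2*(110*(-1*0))*(4 + 110*(-1*0)) - 1*(-37701) = 2*(110*0)*(4 + 110*0) + 37701 = 2*0*(4 + 0) + 37701 = 2*0*4 + 37701 = 0 + 37701 = 37701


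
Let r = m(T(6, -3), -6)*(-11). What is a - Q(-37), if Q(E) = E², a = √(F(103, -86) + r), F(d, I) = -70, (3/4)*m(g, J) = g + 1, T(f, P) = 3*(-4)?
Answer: -1369 + √822/3 ≈ -1359.4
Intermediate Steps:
T(f, P) = -12
m(g, J) = 4/3 + 4*g/3 (m(g, J) = 4*(g + 1)/3 = 4*(1 + g)/3 = 4/3 + 4*g/3)
r = 484/3 (r = (4/3 + (4/3)*(-12))*(-11) = (4/3 - 16)*(-11) = -44/3*(-11) = 484/3 ≈ 161.33)
a = √822/3 (a = √(-70 + 484/3) = √(274/3) = √822/3 ≈ 9.5569)
a - Q(-37) = √822/3 - 1*(-37)² = √822/3 - 1*1369 = √822/3 - 1369 = -1369 + √822/3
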